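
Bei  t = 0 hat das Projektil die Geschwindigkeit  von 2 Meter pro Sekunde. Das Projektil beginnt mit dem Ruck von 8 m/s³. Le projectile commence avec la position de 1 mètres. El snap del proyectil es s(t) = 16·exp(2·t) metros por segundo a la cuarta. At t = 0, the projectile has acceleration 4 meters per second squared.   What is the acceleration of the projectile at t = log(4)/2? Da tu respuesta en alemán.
Um dies zu lösen, müssen wir 2 Stammfunktionen unserer Gleichung für den Snap s(t) = 16·exp(2·t) finden. Die Stammfunktion von dem Snap ist der Ruck. Mit j(0) = 8 erhalten wir j(t) = 8·exp(2·t). Mit ∫j(t)dt und Anwendung von a(0) = 4, finden wir a(t) = 4·exp(2·t). Aus der Gleichung für die Beschleunigung a(t) = 4·exp(2·t), setzen wir t = log(4)/2 ein und erhalten a = 16.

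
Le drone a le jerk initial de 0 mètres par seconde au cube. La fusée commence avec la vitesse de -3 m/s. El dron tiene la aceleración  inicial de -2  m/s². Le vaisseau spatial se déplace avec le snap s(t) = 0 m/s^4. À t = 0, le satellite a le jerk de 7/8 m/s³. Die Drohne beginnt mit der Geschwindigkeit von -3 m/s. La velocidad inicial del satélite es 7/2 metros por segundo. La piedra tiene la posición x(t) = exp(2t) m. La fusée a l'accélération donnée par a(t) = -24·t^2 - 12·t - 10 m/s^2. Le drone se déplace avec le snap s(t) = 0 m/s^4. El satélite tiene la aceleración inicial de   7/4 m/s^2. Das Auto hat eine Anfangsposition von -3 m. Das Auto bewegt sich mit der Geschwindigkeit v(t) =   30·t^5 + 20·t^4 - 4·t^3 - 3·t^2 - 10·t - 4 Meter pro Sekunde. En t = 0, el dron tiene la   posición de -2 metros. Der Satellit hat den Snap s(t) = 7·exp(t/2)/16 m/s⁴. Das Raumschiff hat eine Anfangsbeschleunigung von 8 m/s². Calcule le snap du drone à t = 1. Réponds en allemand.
Aus der Gleichung für den Snap s(t) = 0, setzen wir t = 1 ein und erhalten s = 0.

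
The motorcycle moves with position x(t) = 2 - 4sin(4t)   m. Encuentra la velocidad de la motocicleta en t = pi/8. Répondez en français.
Nous devons dériver notre équation de la position x(t) = 2 - 4·sin(4·t) 1 fois. La dérivée de la position donne la vitesse: v(t) = -16·cos(4·t). Nous avons la vitesse v(t) = -16·cos(4·t). En substituant t = pi/8: v(pi/8) = 0.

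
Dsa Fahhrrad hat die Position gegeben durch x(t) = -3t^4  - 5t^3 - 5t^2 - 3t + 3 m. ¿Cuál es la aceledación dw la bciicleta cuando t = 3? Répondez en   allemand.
Um dies zu lösen, müssen wir 2 Ableitungen unserer Gleichung für die Position x(t) = -3·t^4 - 5·t^3 - 5·t^2 - 3·t + 3 nehmen. Die Ableitung von der Position ergibt die Geschwindigkeit: v(t) = -12·t^3 - 15·t^2 - 10·t - 3. Die Ableitung von der Geschwindigkeit ergibt die Beschleunigung: a(t) = -36·t^2 - 30·t - 10. Wir haben die Beschleunigung a(t) = -36·t^2 - 30·t - 10. Durch Einsetzen von t = 3: a(3) = -424.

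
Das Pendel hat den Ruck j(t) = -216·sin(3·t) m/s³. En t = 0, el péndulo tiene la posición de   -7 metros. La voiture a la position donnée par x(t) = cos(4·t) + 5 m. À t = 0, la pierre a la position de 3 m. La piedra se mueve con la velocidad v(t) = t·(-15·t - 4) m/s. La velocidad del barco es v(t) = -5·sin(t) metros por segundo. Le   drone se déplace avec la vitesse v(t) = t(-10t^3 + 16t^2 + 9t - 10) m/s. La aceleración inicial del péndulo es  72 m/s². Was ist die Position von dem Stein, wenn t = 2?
Um dies zu lösen, müssen wir 1 Stammfunktion unserer Gleichung für die Geschwindigkeit v(t) = t·(-15·t - 4) finden. Mit ∫v(t)dt und Anwendung von x(0) = 3, finden wir x(t) = -5·t^3 - 2·t^2 + 3. Wir haben die Position x(t) = -5·t^3 - 2·t^2 + 3. Durch Einsetzen von t = 2: x(2) = -45.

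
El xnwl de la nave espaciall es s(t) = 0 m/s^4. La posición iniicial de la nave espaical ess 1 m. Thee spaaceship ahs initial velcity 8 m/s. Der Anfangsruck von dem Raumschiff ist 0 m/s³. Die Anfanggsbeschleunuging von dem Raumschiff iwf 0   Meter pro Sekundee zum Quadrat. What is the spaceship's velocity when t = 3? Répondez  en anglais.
We must find the integral of our snap equation s(t) = 0 3 times. Finding the antiderivative of s(t) and using j(0) = 0: j(t) = 0. Finding the integral of j(t) and using a(0) = 0: a(t) = 0. Integrating acceleration and using the initial condition v(0) = 8, we get v(t) = 8. We have velocity v(t) = 8. Substituting t = 3: v(3) = 8.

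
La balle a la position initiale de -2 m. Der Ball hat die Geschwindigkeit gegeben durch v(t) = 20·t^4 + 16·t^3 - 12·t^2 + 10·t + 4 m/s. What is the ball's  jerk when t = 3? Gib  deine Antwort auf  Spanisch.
Para resolver esto, necesitamos tomar 2 derivadas de nuestra ecuación de la velocidad v(t) = 20·t^4 + 16·t^3 - 12·t^2 + 10·t + 4. Tomando d/dt de v(t), encontramos a(t) = 80·t^3 + 48·t^2 - 24·t + 10. Tomando d/dt de a(t), encontramos j(t) = 240·t^2 + 96·t - 24. Tenemos la sacudida j(t) = 240·t^2 + 96·t - 24. Sustituyendo t = 3: j(3) = 2424.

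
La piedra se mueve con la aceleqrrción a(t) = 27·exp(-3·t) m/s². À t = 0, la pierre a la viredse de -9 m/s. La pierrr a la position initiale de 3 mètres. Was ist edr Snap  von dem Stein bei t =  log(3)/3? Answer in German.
Ausgehend von der Beschleunigung a(t) = 27·exp(-3·t), nehmen wir 2 Ableitungen. Durch Ableiten von der Beschleunigung erhalten wir den Ruck: j(t) = -81·exp(-3·t). Durch Ableiten von dem Ruck erhalten wir den Snap: s(t) = 243·exp(-3·t). Wir haben den Snap s(t) = 243·exp(-3·t). Durch Einsetzen von t = log(3)/3: s(log(3)/3) = 81.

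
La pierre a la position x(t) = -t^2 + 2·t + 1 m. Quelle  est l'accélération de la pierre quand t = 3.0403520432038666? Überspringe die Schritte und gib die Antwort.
a(3.0403520432038666) = -2.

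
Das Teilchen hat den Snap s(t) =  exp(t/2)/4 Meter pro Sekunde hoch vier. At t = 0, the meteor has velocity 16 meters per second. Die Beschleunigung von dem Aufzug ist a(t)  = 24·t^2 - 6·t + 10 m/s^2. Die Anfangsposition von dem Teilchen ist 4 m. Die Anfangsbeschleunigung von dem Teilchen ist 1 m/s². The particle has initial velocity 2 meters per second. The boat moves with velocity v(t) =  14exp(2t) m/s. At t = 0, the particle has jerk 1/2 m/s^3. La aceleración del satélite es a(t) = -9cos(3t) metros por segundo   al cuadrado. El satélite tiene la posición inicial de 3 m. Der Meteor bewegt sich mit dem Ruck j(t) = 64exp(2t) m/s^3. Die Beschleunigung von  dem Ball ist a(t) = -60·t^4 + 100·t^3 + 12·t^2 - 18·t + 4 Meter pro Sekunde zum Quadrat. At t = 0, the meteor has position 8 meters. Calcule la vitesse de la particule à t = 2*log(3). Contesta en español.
Para resolver esto, necesitamos tomar 3 antiderivadas de nuestra ecuación del snap s(t) = exp(t/2)/4. Tomando ∫s(t)dt y aplicando j(0) = 1/2, encontramos j(t) = exp(t/2)/2. La integral de la sacudida, con a(0) = 1, da la aceleración: a(t) = exp(t/2). Tomando ∫a(t)dt y aplicando v(0) = 2, encontramos v(t) = 2·exp(t/2). Tenemos la velocidad v(t) = 2·exp(t/2). Sustituyendo t = 2*log(3): v(2*log(3)) = 6.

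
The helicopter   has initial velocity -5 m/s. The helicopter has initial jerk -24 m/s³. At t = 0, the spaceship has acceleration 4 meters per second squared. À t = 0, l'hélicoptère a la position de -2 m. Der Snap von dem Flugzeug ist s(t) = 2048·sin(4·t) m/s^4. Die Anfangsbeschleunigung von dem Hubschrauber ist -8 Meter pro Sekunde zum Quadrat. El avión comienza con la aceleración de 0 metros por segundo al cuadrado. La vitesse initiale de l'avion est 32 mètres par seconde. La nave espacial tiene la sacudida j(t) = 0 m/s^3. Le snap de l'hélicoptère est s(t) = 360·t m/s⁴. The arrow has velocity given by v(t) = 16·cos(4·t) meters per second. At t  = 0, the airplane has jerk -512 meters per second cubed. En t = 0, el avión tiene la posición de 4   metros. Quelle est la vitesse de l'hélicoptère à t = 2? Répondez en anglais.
Starting from snap s(t) = 360·t, we take 3 integrals. Taking ∫s(t)dt and applying j(0) = -24, we find j(t) = 180·t^2 - 24. The integral of jerk, with a(0) = -8, gives acceleration: a(t) = 60·t^3 - 24·t - 8. The integral of acceleration, with v(0) = -5, gives velocity: v(t) = 15·t^4 - 12·t^2 - 8·t - 5. We have velocity v(t) = 15·t^4 - 12·t^2 - 8·t - 5. Substituting t = 2: v(2) = 171.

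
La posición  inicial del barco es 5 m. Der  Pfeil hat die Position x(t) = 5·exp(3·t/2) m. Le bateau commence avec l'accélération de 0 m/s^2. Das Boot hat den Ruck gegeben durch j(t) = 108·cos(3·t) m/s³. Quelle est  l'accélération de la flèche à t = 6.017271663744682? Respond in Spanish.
Para resolver esto, necesitamos tomar 2 derivadas de nuestra ecuación de la posición x(t) = 5·exp(3·t/2). La derivada de la posición da la velocidad: v(t) = 15·exp(3·t/2)/2. Tomando d/dt de v(t), encontramos a(t) = 45·exp(3·t/2)/4. De la ecuación de la aceleración a(t) = 45·exp(3·t/2)/4, sustituimos t = 6.017271663744682 para obtener a = 93552.2725970795.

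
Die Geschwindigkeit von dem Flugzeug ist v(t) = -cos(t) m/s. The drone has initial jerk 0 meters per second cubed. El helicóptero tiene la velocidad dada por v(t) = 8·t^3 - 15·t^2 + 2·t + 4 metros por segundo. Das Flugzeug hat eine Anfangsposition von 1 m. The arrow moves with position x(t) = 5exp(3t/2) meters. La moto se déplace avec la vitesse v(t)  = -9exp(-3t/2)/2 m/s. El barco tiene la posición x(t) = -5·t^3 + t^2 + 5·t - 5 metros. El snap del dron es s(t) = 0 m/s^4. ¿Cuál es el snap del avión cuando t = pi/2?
Para resolver esto, necesitamos tomar 3 derivadas de nuestra ecuación de la velocidad v(t) = -cos(t). La derivada de la velocidad da la aceleración: a(t) = sin(t). Derivando la aceleración, obtenemos la sacudida: j(t) = cos(t). Tomando d/dt de j(t), encontramos s(t) = -sin(t). De la ecuación del snap s(t) = -sin(t), sustituimos t = pi/2 para obtener s = -1.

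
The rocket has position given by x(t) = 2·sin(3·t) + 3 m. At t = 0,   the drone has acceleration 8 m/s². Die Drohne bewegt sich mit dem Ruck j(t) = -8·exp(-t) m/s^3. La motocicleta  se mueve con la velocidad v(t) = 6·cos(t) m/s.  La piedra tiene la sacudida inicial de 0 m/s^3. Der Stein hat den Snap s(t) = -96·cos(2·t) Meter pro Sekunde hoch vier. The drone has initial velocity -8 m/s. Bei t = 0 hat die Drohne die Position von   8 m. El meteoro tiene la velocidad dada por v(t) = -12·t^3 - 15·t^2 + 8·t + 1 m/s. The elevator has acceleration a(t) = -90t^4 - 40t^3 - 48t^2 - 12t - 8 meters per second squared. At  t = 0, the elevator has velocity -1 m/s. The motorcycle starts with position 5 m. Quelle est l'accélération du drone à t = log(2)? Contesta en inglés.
We need to integrate our jerk equation j(t) = -8·exp(-t) 1 time. The integral of jerk, with a(0) = 8, gives acceleration: a(t) = 8·exp(-t). Using a(t) = 8·exp(-t) and substituting t = log(2), we find a = 4.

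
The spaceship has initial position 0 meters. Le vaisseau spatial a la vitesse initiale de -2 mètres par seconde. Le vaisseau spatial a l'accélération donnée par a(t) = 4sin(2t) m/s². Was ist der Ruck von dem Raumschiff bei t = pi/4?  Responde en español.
Debemos derivar nuestra ecuación de la aceleración a(t) = 4·sin(2·t) 1 vez. La derivada de la aceleración da la sacudida: j(t) = 8·cos(2·t). De la ecuación de la sacudida j(t) = 8·cos(2·t), sustituimos t = pi/4 para obtener j = 0.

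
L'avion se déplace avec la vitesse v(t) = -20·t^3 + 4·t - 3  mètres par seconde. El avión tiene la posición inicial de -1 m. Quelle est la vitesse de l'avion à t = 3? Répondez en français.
Nous avons la vitesse v(t) = -20·t^3 + 4·t - 3. En substituant t = 3: v(3) = -531.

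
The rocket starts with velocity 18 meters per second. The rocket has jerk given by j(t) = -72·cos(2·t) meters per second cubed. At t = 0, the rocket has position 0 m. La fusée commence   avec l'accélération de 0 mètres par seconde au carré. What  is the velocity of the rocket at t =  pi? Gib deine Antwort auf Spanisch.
Partiendo de la sacudida j(t) = -72·cos(2·t), tomamos 2 integrales. La integral de la sacudida es la aceleración. Usando a(0) = 0, obtenemos a(t) = -36·sin(2·t). La antiderivada de la aceleración es la velocidad. Usando v(0) = 18, obtenemos v(t) = 18·cos(2·t). Usando v(t) = 18·cos(2·t) y sustituyendo t = pi, encontramos v = 18.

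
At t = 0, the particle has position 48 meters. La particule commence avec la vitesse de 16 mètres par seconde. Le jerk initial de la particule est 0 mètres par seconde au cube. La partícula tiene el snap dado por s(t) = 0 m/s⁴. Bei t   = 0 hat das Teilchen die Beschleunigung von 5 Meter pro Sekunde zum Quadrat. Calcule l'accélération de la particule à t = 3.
Nous devons intégrer notre équation du snap s(t) = 0 2 fois. La primitive du snap, avec j(0) = 0, donne le jerk: j(t) = 0. L'intégrale du jerk, avec a(0) = 5, donne l'accélération: a(t) = 5. Nous avons l'accélération a(t) = 5. En substituant t = 3: a(3) = 5.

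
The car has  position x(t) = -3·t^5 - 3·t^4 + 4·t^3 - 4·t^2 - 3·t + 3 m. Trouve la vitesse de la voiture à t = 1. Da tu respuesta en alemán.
Ausgehend von der Position x(t) = -3·t^5 - 3·t^4 + 4·t^3 - 4·t^2 - 3·t + 3, nehmen wir 1 Ableitung. Mit d/dt von x(t) finden wir v(t) = -15·t^4 - 12·t^3 + 12·t^2 - 8·t - 3. Wir haben die Geschwindigkeit v(t) = -15·t^4 - 12·t^3 + 12·t^2 - 8·t - 3. Durch Einsetzen von t = 1: v(1) = -26.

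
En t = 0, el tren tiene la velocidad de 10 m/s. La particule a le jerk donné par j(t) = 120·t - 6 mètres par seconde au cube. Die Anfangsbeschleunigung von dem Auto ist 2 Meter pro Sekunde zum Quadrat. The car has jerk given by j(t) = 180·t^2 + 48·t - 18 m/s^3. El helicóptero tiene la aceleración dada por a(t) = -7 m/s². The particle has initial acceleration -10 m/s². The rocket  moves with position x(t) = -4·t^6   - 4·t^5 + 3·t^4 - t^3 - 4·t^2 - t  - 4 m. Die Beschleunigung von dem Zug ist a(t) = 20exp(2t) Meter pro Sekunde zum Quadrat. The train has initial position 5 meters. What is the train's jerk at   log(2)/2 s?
To solve this, we need to take 1 derivative of our acceleration equation a(t) = 20·exp(2·t). The derivative of acceleration gives jerk: j(t) = 40·exp(2·t). We have jerk j(t) = 40·exp(2·t). Substituting t = log(2)/2: j(log(2)/2) = 80.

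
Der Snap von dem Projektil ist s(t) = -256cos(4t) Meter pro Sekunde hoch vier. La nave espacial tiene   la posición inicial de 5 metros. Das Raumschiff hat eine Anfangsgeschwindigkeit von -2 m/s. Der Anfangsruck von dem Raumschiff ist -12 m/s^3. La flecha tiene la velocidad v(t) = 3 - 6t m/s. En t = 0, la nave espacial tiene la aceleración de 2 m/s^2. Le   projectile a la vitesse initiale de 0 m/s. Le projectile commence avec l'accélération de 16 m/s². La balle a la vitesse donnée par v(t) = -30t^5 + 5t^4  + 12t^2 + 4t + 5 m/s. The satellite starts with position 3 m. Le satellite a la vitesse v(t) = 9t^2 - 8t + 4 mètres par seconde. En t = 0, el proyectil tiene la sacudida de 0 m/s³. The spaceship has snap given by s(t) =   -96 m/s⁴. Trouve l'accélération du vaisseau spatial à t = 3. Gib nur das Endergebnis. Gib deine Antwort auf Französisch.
a(3) = -466.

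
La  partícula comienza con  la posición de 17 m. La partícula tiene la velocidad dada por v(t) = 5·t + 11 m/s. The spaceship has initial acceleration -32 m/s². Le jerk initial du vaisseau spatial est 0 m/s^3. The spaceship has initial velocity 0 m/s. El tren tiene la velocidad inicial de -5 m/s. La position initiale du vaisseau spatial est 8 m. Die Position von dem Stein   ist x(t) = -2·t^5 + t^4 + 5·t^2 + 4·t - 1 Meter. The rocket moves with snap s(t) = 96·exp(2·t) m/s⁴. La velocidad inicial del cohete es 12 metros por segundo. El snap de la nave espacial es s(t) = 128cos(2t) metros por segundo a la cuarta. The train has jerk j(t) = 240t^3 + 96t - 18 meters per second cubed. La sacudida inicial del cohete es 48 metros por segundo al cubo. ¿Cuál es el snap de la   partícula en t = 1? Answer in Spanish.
Debemos derivar nuestra ecuación de la velocidad v(t) = 5·t + 11 3 veces. Tomando d/dt de v(t), encontramos a(t) = 5. La derivada de la aceleración da la sacudida: j(t) = 0. Derivando la sacudida, obtenemos el snap: s(t) = 0. Tenemos el snap s(t) = 0. Sustituyendo t = 1: s(1) = 0.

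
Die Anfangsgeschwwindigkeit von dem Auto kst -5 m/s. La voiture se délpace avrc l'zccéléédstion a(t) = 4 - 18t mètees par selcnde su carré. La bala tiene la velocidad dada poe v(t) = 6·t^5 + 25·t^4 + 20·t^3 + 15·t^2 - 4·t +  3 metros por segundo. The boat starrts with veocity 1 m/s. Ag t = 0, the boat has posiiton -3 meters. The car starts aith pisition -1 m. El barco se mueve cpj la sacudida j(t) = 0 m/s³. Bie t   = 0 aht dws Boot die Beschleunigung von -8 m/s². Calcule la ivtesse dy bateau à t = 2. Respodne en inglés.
We need to integrate our jerk equation j(t) = 0 2 times. Taking ∫j(t)dt and applying a(0) = -8, we find a(t) = -8. The antiderivative of acceleration, with v(0) = 1, gives velocity: v(t) = 1 - 8·t. Using v(t) = 1 - 8·t and substituting t = 2, we find v = -15.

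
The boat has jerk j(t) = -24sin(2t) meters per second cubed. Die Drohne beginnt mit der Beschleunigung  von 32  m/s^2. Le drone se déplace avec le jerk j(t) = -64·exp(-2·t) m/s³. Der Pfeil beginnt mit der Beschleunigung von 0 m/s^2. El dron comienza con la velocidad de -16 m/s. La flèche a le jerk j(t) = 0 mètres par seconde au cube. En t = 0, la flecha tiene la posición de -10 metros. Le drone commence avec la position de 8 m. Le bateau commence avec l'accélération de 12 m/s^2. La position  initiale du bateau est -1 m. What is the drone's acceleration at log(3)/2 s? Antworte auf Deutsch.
Um dies zu lösen, müssen wir 1 Stammfunktion unserer Gleichung für den Ruck j(t) = -64·exp(-2·t) finden. Die Stammfunktion von dem Ruck, mit a(0) = 32, ergibt die Beschleunigung: a(t) = 32·exp(-2·t). Mit a(t) = 32·exp(-2·t) und Einsetzen von t = log(3)/2, finden wir a = 32/3.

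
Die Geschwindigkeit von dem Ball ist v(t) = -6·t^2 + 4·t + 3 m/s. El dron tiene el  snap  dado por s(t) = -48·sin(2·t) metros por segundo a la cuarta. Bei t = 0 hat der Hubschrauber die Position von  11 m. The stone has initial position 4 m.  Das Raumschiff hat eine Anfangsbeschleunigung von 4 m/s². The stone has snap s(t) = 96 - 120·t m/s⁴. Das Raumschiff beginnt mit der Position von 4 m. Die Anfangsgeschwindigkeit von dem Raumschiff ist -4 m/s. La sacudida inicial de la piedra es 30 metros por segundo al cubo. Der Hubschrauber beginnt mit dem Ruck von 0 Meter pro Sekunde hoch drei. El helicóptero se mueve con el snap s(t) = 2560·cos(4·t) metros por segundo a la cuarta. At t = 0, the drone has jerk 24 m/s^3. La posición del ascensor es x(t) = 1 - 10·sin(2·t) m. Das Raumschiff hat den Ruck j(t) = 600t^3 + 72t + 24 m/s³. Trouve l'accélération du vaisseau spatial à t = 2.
Pour résoudre ceci, nous devons prendre 1 intégrale de notre équation du jerk j(t) = 600·t^3 + 72·t + 24. En prenant ∫j(t)dt et en appliquant a(0) = 4, nous trouvons a(t) = 150·t^4 + 36·t^2 + 24·t + 4. En utilisant a(t) = 150·t^4 + 36·t^2 + 24·t + 4 et en substituant t = 2, nous trouvons a = 2596.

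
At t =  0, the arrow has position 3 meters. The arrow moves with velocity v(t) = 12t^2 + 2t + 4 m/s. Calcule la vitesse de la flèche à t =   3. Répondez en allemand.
Wir haben die Geschwindigkeit v(t) = 12·t^2 + 2·t + 4. Durch Einsetzen von t = 3: v(3) = 118.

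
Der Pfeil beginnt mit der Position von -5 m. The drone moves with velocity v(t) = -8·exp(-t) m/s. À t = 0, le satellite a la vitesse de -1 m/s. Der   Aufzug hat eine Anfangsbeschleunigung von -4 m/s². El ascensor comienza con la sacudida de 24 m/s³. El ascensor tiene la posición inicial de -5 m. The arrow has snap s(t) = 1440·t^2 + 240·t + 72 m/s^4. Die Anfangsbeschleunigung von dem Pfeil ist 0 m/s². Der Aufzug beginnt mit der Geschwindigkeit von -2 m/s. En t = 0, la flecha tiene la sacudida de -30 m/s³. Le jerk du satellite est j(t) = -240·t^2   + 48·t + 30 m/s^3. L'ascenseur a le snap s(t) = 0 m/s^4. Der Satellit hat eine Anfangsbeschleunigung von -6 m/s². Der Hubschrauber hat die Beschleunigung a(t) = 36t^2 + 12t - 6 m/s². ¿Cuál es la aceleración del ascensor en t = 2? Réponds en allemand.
Ausgehend von dem Snap s(t) = 0, nehmen wir 2 Stammfunktionen. Das Integral von dem Snap ist der Ruck. Mit j(0) = 24 erhalten wir j(t) = 24. Das Integral von dem Ruck ist die Beschleunigung. Mit a(0) = -4 erhalten wir a(t) = 24·t - 4. Wir haben die Beschleunigung a(t) = 24·t - 4. Durch Einsetzen von t = 2: a(2) = 44.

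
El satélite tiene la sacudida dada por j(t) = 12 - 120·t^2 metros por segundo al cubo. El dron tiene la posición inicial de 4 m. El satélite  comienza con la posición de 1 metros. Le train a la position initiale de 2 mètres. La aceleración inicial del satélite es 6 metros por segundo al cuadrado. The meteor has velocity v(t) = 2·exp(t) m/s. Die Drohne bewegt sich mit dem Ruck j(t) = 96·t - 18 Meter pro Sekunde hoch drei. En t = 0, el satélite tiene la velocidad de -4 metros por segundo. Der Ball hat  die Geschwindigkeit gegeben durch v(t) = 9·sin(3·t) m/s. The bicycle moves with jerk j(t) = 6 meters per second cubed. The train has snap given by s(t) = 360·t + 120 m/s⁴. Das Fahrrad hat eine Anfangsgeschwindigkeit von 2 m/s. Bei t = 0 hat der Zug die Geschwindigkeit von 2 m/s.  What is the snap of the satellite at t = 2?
We must differentiate our jerk equation j(t) = 12 - 120·t^2 1 time. Differentiating jerk, we get snap: s(t) = -240·t. From the given snap equation s(t) = -240·t, we substitute t = 2 to get s = -480.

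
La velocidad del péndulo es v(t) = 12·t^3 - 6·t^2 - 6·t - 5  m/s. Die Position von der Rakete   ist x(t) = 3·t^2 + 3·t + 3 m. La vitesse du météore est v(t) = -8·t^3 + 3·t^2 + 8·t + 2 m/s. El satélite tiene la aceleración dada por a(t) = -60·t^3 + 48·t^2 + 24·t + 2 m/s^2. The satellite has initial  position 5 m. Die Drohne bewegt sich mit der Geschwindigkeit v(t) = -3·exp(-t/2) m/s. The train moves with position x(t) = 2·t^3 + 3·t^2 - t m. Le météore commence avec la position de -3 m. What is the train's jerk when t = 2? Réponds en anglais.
We must differentiate our position equation x(t) = 2·t^3 + 3·t^2 - t 3 times. Taking d/dt of x(t), we find v(t) = 6·t^2 + 6·t - 1. Taking d/dt of v(t), we find a(t) = 12·t + 6. Taking d/dt of a(t), we find j(t) = 12. Using j(t) = 12 and substituting t = 2, we find j = 12.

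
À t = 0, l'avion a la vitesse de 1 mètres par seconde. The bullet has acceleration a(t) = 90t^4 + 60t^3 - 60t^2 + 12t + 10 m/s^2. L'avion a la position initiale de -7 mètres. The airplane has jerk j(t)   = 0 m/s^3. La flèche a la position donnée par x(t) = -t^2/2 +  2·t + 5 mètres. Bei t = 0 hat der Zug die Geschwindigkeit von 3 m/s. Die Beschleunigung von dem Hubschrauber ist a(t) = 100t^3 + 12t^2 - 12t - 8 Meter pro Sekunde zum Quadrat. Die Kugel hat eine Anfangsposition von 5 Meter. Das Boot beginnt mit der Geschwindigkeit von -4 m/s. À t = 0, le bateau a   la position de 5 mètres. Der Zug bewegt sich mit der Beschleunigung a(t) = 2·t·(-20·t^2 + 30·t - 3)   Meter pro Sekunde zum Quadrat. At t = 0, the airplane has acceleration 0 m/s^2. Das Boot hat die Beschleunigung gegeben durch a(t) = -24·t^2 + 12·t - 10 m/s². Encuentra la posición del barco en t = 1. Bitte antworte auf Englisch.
We must find the antiderivative of our acceleration equation a(t) = -24·t^2 + 12·t - 10 2 times. Taking ∫a(t)dt and applying v(0) = -4, we find v(t) = -8·t^3 + 6·t^2 - 10·t - 4. Taking ∫v(t)dt and applying x(0) = 5, we find x(t) = -2·t^4 + 2·t^3 - 5·t^2 - 4·t + 5. From the given position equation x(t) = -2·t^4 + 2·t^3 - 5·t^2 - 4·t + 5, we substitute t = 1 to get x = -4.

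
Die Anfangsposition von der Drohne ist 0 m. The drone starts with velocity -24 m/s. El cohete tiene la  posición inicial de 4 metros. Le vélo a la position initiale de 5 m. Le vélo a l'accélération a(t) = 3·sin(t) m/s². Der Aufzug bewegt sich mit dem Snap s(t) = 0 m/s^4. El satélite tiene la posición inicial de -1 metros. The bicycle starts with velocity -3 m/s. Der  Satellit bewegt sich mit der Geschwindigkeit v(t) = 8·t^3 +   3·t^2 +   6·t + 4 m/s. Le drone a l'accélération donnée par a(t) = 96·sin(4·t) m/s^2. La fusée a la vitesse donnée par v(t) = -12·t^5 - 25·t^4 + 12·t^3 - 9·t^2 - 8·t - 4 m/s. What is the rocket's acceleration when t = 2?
To solve this, we need to take 1 derivative of our velocity equation v(t) = -12·t^5 - 25·t^4 + 12·t^3 - 9·t^2 - 8·t - 4. Taking d/dt of v(t), we find a(t) = -60·t^4 - 100·t^3 + 36·t^2 - 18·t - 8. Using a(t) = -60·t^4 - 100·t^3 + 36·t^2 - 18·t - 8 and substituting t = 2, we find a = -1660.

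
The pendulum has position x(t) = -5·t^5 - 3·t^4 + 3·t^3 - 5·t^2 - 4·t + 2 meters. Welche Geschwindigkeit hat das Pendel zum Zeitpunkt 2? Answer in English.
Starting from position x(t) = -5·t^5 - 3·t^4 + 3·t^3 - 5·t^2 - 4·t + 2, we take 1 derivative. The derivative of position gives velocity: v(t) = -25·t^4 - 12·t^3 + 9·t^2 - 10·t - 4. From the given velocity equation v(t) = -25·t^4 - 12·t^3 + 9·t^2 - 10·t - 4, we substitute t = 2 to get v = -484.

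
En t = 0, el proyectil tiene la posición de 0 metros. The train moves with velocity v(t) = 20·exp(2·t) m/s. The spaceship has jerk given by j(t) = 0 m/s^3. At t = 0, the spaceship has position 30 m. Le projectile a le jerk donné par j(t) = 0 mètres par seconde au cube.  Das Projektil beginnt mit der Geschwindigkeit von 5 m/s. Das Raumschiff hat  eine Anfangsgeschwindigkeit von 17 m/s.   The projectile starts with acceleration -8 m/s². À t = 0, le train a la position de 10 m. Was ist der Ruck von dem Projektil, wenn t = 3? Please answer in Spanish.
Tenemos la sacudida j(t) = 0. Sustituyendo t = 3: j(3) = 0.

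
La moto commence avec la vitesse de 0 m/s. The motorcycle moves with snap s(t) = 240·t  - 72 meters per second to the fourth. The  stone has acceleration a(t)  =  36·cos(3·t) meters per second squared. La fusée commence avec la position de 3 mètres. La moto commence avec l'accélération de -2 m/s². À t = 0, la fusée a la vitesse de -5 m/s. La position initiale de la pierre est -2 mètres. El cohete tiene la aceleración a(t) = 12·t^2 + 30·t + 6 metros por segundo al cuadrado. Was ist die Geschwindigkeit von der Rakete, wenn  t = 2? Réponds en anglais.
We must find the antiderivative of our acceleration equation a(t) = 12·t^2 + 30·t + 6 1 time. Integrating acceleration and using the initial condition v(0) = -5, we get v(t) = 4·t^3 + 15·t^2 + 6·t - 5. We have velocity v(t) = 4·t^3 + 15·t^2 + 6·t - 5. Substituting t = 2: v(2) = 99.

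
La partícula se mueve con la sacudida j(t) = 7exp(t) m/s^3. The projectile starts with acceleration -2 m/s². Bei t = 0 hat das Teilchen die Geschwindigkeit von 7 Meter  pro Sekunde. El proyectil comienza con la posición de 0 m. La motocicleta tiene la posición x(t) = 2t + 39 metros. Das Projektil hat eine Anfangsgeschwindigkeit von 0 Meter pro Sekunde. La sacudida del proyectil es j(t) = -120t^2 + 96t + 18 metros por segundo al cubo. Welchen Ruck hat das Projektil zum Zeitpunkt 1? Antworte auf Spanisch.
Usando j(t) = -120·t^2 + 96·t + 18 y sustituyendo t = 1, encontramos j = -6.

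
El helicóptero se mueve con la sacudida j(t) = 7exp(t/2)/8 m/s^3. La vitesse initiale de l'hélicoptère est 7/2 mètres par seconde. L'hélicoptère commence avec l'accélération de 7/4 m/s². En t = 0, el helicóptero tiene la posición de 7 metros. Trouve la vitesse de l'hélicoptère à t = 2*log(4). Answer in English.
To solve this, we need to take 2 integrals of our jerk equation j(t) = 7·exp(t/2)/8. Integrating jerk and using the initial condition a(0) = 7/4, we get a(t) = 7·exp(t/2)/4. Taking ∫a(t)dt and applying v(0) = 7/2, we find v(t) = 7·exp(t/2)/2. Using v(t) = 7·exp(t/2)/2 and substituting t = 2*log(4), we find v = 14.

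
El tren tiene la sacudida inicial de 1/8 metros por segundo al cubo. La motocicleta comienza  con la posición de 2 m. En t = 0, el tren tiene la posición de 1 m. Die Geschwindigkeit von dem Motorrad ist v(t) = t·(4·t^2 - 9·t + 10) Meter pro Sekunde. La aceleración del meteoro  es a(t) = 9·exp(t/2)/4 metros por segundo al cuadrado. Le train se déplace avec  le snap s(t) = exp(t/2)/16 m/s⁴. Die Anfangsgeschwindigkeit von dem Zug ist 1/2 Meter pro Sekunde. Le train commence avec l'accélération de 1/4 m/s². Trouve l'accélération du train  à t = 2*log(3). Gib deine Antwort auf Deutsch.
Um dies zu lösen, müssen wir 2 Integrale unserer Gleichung für den Snap s(t) = exp(t/2)/16 finden. Durch Integration von dem Snap und Verwendung der Anfangsbedingung j(0) = 1/8, erhalten wir j(t) = exp(t/2)/8. Das Integral von dem Ruck, mit a(0) = 1/4, ergibt die Beschleunigung: a(t) = exp(t/2)/4. Wir haben die Beschleunigung a(t) = exp(t/2)/4. Durch Einsetzen von t = 2*log(3): a(2*log(3)) = 3/4.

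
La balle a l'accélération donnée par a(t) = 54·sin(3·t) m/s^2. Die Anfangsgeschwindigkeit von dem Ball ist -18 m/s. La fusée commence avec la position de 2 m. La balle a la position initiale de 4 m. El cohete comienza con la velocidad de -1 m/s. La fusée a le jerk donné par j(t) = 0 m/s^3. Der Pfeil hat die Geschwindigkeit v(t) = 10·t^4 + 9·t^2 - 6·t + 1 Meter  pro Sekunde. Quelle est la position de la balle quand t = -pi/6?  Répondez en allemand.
Wir müssen das Integral unserer Gleichung für die Beschleunigung a(t) = 54·sin(3·t) 2-mal finden. Durch Integration von der Beschleunigung und Verwendung der Anfangsbedingung v(0) = -18, erhalten wir v(t) = -18·cos(3·t). Die Stammfunktion von der Geschwindigkeit, mit x(0) = 4, ergibt die Position: x(t) = 4 - 6·sin(3·t). Aus der Gleichung für die Position x(t) = 4 - 6·sin(3·t), setzen wir t = -pi/6 ein und erhalten x = 10.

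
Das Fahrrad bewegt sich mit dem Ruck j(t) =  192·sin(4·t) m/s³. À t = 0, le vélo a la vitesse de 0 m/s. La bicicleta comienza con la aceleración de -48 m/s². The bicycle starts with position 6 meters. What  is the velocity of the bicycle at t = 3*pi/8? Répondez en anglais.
Starting from jerk j(t) = 192·sin(4·t), we take 2 antiderivatives. Finding the integral of j(t) and using a(0) = -48: a(t) = -48·cos(4·t). The integral of acceleration is velocity. Using v(0) = 0, we get v(t) = -12·sin(4·t). Using v(t) = -12·sin(4·t) and substituting t = 3*pi/8, we find v = 12.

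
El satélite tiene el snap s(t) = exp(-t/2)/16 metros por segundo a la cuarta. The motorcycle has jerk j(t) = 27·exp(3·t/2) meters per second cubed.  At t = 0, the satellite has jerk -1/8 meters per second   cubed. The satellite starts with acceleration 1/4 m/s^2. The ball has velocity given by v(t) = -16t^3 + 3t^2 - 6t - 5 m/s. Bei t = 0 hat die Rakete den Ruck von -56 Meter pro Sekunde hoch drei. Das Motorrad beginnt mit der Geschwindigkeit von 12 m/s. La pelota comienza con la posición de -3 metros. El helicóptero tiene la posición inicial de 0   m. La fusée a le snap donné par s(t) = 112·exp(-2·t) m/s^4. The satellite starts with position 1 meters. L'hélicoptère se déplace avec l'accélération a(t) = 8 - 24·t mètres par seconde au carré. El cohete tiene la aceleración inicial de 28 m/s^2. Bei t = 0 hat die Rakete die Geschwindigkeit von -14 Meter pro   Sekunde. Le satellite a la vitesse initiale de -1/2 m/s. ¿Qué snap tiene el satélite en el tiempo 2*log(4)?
Tenemos el snap s(t) = exp(-t/2)/16. Sustituyendo t = 2*log(4): s(2*log(4)) = 1/64.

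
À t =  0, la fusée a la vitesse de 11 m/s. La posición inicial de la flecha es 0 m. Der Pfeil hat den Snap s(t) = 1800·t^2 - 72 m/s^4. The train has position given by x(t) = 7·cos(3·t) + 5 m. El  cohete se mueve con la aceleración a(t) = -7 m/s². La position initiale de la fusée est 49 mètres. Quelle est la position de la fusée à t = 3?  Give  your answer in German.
Wir müssen das Integral unserer Gleichung für die Beschleunigung a(t) = -7 2-mal finden. Die Stammfunktion von der Beschleunigung, mit v(0) = 11, ergibt die Geschwindigkeit: v(t) = 11 - 7·t. Mit ∫v(t)dt und Anwendung von x(0) = 49, finden wir x(t) = -7·t^2/2 + 11·t + 49. Wir haben die Position x(t) = -7·t^2/2 + 11·t + 49. Durch Einsetzen von t = 3: x(3) = 101/2.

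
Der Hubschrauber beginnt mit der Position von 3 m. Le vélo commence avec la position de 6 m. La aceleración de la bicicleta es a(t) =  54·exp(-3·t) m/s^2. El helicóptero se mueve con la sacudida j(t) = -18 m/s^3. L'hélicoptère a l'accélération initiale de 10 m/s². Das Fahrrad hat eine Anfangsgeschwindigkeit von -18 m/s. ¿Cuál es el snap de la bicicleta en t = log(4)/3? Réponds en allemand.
Um dies zu lösen, müssen wir 2 Ableitungen unserer Gleichung für die Beschleunigung a(t) = 54·exp(-3·t) nehmen. Die Ableitung von der Beschleunigung ergibt den Ruck: j(t) = -162·exp(-3·t). Durch Ableiten von dem Ruck erhalten wir den Snap: s(t) = 486·exp(-3·t). Aus der Gleichung für den Snap s(t) = 486·exp(-3·t), setzen wir t = log(4)/3 ein und erhalten s = 243/2.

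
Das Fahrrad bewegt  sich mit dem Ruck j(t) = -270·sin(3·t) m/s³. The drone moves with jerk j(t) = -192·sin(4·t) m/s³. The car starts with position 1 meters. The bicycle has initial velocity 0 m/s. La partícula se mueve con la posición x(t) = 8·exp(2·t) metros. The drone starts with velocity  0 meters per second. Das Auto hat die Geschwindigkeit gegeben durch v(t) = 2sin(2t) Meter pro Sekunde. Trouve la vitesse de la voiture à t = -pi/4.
De l'équation de la vitesse v(t) = 2·sin(2·t), nous substituons t = -pi/4 pour obtenir v = -2.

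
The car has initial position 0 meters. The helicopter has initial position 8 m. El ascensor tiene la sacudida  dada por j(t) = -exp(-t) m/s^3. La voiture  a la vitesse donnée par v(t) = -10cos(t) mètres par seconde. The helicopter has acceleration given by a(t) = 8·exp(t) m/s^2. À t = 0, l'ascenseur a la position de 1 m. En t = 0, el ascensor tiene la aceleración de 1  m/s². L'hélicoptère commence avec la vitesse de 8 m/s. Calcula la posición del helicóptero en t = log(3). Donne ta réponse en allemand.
Wir müssen unsere Gleichung für die Beschleunigung a(t) = 8·exp(t) 2-mal integrieren. Mit ∫a(t)dt und Anwendung von v(0) = 8, finden wir v(t) = 8·exp(t). Die Stammfunktion von der Geschwindigkeit ist die Position. Mit x(0) = 8 erhalten wir x(t) = 8·exp(t). Aus der Gleichung für die Position x(t) = 8·exp(t), setzen wir t = log(3) ein und erhalten x = 24.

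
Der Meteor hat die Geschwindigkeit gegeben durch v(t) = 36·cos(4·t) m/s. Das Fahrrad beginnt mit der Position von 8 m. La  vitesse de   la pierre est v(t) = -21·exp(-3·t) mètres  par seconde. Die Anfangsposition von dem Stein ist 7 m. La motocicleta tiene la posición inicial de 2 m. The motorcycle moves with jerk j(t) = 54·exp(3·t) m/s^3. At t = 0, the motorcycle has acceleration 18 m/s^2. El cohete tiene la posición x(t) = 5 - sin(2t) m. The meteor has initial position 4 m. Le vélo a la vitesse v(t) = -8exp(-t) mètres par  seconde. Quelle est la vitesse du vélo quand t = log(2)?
Nous avons la vitesse v(t) = -8·exp(-t). En substituant t = log(2): v(log(2)) = -4.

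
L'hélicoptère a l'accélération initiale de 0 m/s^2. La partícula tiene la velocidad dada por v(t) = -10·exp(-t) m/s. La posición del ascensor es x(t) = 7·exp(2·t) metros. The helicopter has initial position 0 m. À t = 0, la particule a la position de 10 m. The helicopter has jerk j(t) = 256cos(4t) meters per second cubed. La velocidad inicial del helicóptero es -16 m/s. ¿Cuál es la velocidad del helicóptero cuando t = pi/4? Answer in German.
Um dies zu lösen, müssen wir 2 Integrale unserer Gleichung für den Ruck j(t) = 256·cos(4·t) finden. Die Stammfunktion von dem Ruck ist die Beschleunigung. Mit a(0) = 0 erhalten wir a(t) = 64·sin(4·t). Mit ∫a(t)dt und Anwendung von v(0) = -16, finden wir v(t) = -16·cos(4·t). Aus der Gleichung für die Geschwindigkeit v(t) = -16·cos(4·t), setzen wir t = pi/4 ein und erhalten v = 16.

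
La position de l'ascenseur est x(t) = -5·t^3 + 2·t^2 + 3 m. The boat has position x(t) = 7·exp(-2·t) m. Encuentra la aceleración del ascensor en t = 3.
Para resolver esto, necesitamos tomar 2 derivadas de nuestra ecuación de la posición x(t) = -5·t^3 + 2·t^2 + 3. Tomando d/dt de x(t), encontramos v(t) = -15·t^2 + 4·t. Derivando la velocidad, obtenemos la aceleración: a(t) = 4 - 30·t. De la ecuación de la aceleración a(t) = 4 - 30·t, sustituimos t = 3 para obtener a = -86.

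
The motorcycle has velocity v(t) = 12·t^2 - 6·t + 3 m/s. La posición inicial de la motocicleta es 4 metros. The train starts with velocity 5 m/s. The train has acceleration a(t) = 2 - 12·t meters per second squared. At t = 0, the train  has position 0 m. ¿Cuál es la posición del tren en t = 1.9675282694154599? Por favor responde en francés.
Nous devons trouver la primitive de notre équation de l'accélération a(t) = 2 - 12·t 2 fois. La primitive de l'accélération, avec v(0) = 5, donne la vitesse: v(t) = -6·t^2 + 2·t + 5. L'intégrale de la vitesse est la position. En utilisant x(0) = 0, nous obtenons x(t) = -2·t^3 + t^2 + 5·t. En utilisant x(t) = -2·t^3 + t^2 + 5·t et en substituant t = 1.9675282694154599, nous trouvons x = -1.52445411014223.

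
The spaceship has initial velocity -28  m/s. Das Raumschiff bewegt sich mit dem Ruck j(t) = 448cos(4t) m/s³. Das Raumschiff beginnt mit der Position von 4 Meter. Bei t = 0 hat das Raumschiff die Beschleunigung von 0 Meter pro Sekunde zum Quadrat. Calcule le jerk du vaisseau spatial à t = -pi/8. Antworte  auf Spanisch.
Tenemos la sacudida j(t) = 448·cos(4·t). Sustituyendo t = -pi/8: j(-pi/8) = 0.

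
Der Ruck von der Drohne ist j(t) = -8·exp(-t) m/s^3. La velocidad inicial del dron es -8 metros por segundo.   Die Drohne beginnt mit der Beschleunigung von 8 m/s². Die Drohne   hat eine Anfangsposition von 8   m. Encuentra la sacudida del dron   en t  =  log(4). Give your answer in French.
De l'équation du jerk j(t) = -8·exp(-t), nous substituons t = log(4) pour obtenir j = -2.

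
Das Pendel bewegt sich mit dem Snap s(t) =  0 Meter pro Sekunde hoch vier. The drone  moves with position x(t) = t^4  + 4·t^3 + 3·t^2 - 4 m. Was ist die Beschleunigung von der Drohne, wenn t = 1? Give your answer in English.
Starting from position x(t) = t^4 + 4·t^3 + 3·t^2 - 4, we take 2 derivatives. Differentiating position, we get velocity: v(t) = 4·t^3 + 12·t^2 + 6·t. Differentiating velocity, we get acceleration: a(t) = 12·t^2 + 24·t + 6. From the given acceleration equation a(t) = 12·t^2 + 24·t + 6, we substitute t = 1 to get a = 42.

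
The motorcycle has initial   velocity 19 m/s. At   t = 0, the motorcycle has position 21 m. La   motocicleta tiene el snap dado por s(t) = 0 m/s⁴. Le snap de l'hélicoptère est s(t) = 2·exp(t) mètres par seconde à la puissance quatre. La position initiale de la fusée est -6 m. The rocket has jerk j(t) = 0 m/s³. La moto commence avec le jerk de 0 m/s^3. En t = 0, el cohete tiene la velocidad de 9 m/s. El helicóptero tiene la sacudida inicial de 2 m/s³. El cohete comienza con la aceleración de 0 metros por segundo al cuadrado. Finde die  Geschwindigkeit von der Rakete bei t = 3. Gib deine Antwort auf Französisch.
En partant du jerk j(t) = 0, nous prenons 2 primitives. En intégrant le jerk et en utilisant la condition initiale a(0) = 0, nous obtenons a(t) = 0. En intégrant l'accélération et en utilisant la condition initiale v(0) = 9, nous obtenons v(t) = 9. De l'équation de la vitesse v(t) = 9, nous substituons t = 3 pour obtenir v = 9.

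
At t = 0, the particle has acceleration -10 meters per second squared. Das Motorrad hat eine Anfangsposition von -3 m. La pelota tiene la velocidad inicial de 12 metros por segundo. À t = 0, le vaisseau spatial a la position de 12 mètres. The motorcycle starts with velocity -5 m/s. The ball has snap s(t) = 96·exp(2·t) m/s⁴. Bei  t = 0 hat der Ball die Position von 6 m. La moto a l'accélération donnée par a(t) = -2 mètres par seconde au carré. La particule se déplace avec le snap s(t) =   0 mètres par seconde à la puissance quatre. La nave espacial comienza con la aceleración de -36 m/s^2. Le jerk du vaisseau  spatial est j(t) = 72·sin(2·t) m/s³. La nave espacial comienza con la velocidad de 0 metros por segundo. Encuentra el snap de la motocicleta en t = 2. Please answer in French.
Nous devons dériver notre équation de l'accélération a(t) = -2 2 fois. En prenant d/dt de a(t), nous trouvons j(t) = 0. En prenant d/dt de j(t), nous trouvons s(t) = 0. En utilisant s(t) = 0 et en substituant t = 2, nous trouvons s = 0.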